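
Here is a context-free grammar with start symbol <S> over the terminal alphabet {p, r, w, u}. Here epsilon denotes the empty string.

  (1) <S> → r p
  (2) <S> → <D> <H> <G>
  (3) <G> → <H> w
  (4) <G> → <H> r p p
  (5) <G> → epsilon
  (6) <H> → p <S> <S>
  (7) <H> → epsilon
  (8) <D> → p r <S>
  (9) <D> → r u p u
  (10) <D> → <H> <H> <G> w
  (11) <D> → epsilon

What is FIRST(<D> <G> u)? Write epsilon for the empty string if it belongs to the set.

FIRST(<H>): from <H>→p <S> <S> we get {p}; from <H>→epsilon we get {epsilon}. So FIRST(<H>) = {epsilon, p}.
FIRST(<G>): from <G>→<H> w we get {p, w}; from <G>→<H> r p p we get {p, r}; from <G>→epsilon we get {epsilon}. So FIRST(<G>) = {epsilon, p, r, w}.
FIRST(<D>): from <D>→p r <S> we get {p}; from <D>→r u p u we get {r}; from <D>→<H> <H> <G> w we get {p, r, w}; from <D>→epsilon we get {epsilon}. So FIRST(<D>) = {epsilon, p, r, w}.
FIRST(<S>): from <S>→r p we get {r}; from <S>→<D> <H> <G> we get {epsilon, p, r, w}. So FIRST(<S>) = {epsilon, p, r, w}.
FIRST(<D> <G> u): take FIRST of each symbol in turn, carrying on past any symbol whose FIRST contains epsilon; result {p, r, u, w}.

{p, r, u, w}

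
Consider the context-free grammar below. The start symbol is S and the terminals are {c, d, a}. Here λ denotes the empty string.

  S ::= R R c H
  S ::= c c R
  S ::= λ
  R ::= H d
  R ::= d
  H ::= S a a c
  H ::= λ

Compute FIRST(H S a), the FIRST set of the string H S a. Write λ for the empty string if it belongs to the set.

{a, c, d}

FIRST(S): from S::=R R c H we get {a, c, d}; from S::=c c R we get {c}; from S::=λ we get {λ}. So FIRST(S) = {λ, a, c, d}.
FIRST(H): from H::=S a a c we get {a, c, d}; from H::=λ we get {λ}. So FIRST(H) = {λ, a, c, d}.
FIRST(R): from R::=H d we get {a, c, d}; from R::=d we get {d}. So FIRST(R) = {a, c, d}.
FIRST(H S a): take FIRST of each symbol in turn, carrying on past any symbol whose FIRST contains λ; result {a, c, d}.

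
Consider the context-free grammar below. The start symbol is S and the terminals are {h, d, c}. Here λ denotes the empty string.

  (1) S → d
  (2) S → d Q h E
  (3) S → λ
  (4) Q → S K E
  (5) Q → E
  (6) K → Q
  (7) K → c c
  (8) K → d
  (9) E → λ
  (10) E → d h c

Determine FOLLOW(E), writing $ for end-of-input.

{$, c, d, h}

FIRST(S) = {λ, d}
FIRST(E) = {λ, d}
FIRST(Q) = {λ, c, d}  (via S K E, E)
FIRST(K) = {λ, c, d}  (via Q)
FOLLOW(S) includes $ since S is the start symbol.
FOLLOW(S): in Q→S K E, S is followed by K E with FIRST {λ, c, d}; in Q→S K E, the suffix after S is nullable, so FOLLOW(S) ⊇ FOLLOW(Q) = {d, h}. Thus FOLLOW(S) = {$, c, d, h}.
FOLLOW(Q): in S→d Q h E, Q is followed by h E with FIRST {h}; in K→Q, the suffix after Q is empty, so FOLLOW(Q) ⊇ FOLLOW(K) = {d, h}. Thus FOLLOW(Q) = {d, h}.
FOLLOW(K): in Q→S K E, K is followed by E with FIRST {λ, d}; in Q→S K E, the suffix after K is nullable, so FOLLOW(K) ⊇ FOLLOW(Q) = {d, h}. Thus FOLLOW(K) = {d, h}.
FOLLOW(E): in S→d Q h E, the suffix after E is empty, so FOLLOW(E) ⊇ FOLLOW(S) = {$, c, d, h}; in Q→S K E, the suffix after E is empty, so FOLLOW(E) ⊇ FOLLOW(Q) = {d, h}; in Q→E, the suffix after E is empty, so FOLLOW(E) ⊇ FOLLOW(Q) = {d, h}. Thus FOLLOW(E) = {$, c, d, h}.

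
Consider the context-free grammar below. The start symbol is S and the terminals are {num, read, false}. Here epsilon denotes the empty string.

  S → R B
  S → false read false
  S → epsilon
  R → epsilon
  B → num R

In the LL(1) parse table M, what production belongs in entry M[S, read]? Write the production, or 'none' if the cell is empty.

FIRST(R): from R→epsilon we get {epsilon}. So FIRST(R) = {epsilon}.
FIRST(B): from B→num R we get {num}. So FIRST(B) = {num}.
FIRST(S): from S→R B we get {num}; from S→false read false we get {false}; from S→epsilon we get {epsilon}. So FIRST(S) = {epsilon, false, num}.
FOLLOW(S) includes $ since S is the start symbol.
FOLLOW(S): S appears on no right-hand side. Thus FOLLOW(S) = {$}.
For S → R B: FIRST(R B) = {num}, so it goes in M[S, t] for t ∈ {num}.
For S → false read false: FIRST(false read false) = {false}, so it goes in M[S, t] for t ∈ {false}.
For S → epsilon: FIRST(epsilon) = {epsilon}, so it goes in M[S, t] for t ∈ {}; since epsilon ∈ FIRST, also for every t ∈ FOLLOW(S) = {$}.
None of these place a production in M[S, read].

none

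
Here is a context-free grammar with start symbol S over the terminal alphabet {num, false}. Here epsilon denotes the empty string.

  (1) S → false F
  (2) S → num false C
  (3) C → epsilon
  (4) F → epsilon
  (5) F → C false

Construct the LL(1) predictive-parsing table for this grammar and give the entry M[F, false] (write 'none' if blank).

F → C false

FIRST(S): from S→false F we get {false}; from S→num false C we get {num}. So FIRST(S) = {false, num}.
FIRST(C): from C→epsilon we get {epsilon}. So FIRST(C) = {epsilon}.
FIRST(F): from F→epsilon we get {epsilon}; from F→C false we get {false}. So FIRST(F) = {epsilon, false}.
FOLLOW(S) includes $ since S is the start symbol.
FOLLOW(S): S appears on no right-hand side. Thus FOLLOW(S) = {$}.
FOLLOW(F): in S→false F, the suffix after F is empty, so FOLLOW(F) ⊇ FOLLOW(S) = {$}. Thus FOLLOW(F) = {$}.
For F → epsilon: FIRST(epsilon) = {epsilon}, so it goes in M[F, t] for t ∈ {}; since epsilon ∈ FIRST, also for every t ∈ FOLLOW(F) = {$}.
For F → C false: FIRST(C false) = {false}, so it goes in M[F, t] for t ∈ {false}.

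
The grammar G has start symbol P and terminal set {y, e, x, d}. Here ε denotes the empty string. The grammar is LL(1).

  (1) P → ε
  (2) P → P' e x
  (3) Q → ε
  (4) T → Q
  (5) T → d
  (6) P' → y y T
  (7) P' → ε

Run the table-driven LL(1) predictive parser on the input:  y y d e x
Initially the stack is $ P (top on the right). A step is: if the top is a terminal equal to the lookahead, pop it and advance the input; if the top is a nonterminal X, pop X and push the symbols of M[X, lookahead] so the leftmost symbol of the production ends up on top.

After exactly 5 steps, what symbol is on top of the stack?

d

step 1: stack=$ P  input=y y d e x $  — expand P → P' e x
step 2: stack=$ x e P'  input=y y d e x $  — expand P' → y y T
step 3: stack=$ x e T y y  input=y y d e x $  — match y
step 4: stack=$ x e T y  input=y d e x $  — match y
step 5: stack=$ x e T  input=d e x $  — expand T → d
Stack after step 5: $ x e d (top = d).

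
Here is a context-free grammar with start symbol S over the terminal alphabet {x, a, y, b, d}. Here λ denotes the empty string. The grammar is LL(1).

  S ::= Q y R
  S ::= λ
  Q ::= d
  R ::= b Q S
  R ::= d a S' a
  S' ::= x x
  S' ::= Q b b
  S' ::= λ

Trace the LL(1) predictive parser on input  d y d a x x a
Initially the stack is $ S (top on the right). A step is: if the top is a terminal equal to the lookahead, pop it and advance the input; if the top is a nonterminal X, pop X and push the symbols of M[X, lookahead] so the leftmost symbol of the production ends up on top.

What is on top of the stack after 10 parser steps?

a

      Stack       Input            Action
   1  $ S         d y d a x x a $  expand S ::= Q y R
   2  $ R y Q     d y d a x x a $  expand Q ::= d
   3  $ R y d     d y d a x x a $  match d
   4  $ R y       y d a x x a $    match y
   5  $ R         d a x x a $      expand R ::= d a S' a
   6  $ a S' a d  d a x x a $      match d
   7  $ a S' a    a x x a $        match a
   8  $ a S'      x x a $          expand S' ::= x x
   9  $ a x x     x x a $          match x
  10  $ a x       x a $            match x
Stack after step 10: $ a (top = a).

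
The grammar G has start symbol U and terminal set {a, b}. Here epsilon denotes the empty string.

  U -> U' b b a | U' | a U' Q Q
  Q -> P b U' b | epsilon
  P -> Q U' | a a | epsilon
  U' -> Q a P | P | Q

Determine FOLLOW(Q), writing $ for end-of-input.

FIRST(U) = {epsilon, a, b}  (via U' b b a, U')
FIRST(Q) = {epsilon, a, b}  (via P b U' b)
FIRST(P) = {epsilon, a, b}  (via Q U')
FIRST(U') = {epsilon, a, b}  (via Q a P, P, Q)
FOLLOW(U) includes $ since U is the start symbol.
FOLLOW(U): U appears on no right-hand side. Thus FOLLOW(U) = {$}.
FOLLOW(Q): in U->a U' Q Q (occurrence 1), Q is followed by Q with FIRST {epsilon, a, b}; in U->a U' Q Q (occurrence 1), the suffix after Q is nullable, so FOLLOW(Q) ⊇ FOLLOW(U) = {$}; in U->a U' Q Q (occurrence 2), the suffix after Q is empty, so FOLLOW(Q) ⊇ FOLLOW(U) = {$}; in P->Q U', Q is followed by U' with FIRST {epsilon, a, b}; in P->Q U', the suffix after Q is nullable, so FOLLOW(Q) ⊇ FOLLOW(P) = {$, a, b}; in U'->Q a P, Q is followed by a P with FIRST {a}; in U'->Q, the suffix after Q is empty, so FOLLOW(Q) ⊇ FOLLOW(U') = {$, a, b}. Thus FOLLOW(Q) = {$, a, b}.
FOLLOW(P): in Q->P b U' b, P is followed by b U' b with FIRST {b}; in U'->Q a P, the suffix after P is empty, so FOLLOW(P) ⊇ FOLLOW(U') = {$, a, b}; in U'->P, the suffix after P is empty, so FOLLOW(P) ⊇ FOLLOW(U') = {$, a, b}. Thus FOLLOW(P) = {$, a, b}.
FOLLOW(U'): in U->U' b b a, U' is followed by b b a with FIRST {b}; in U->U', the suffix after U' is empty, so FOLLOW(U') ⊇ FOLLOW(U) = {$}; in U->a U' Q Q, U' is followed by Q Q with FIRST {epsilon, a, b}; in U->a U' Q Q, the suffix after U' is nullable, so FOLLOW(U') ⊇ FOLLOW(U) = {$}; in Q->P b U' b, U' is followed by b with FIRST {b}; in P->Q U', the suffix after U' is empty, so FOLLOW(U') ⊇ FOLLOW(P) = {$, a, b}. Thus FOLLOW(U') = {$, a, b}.

{$, a, b}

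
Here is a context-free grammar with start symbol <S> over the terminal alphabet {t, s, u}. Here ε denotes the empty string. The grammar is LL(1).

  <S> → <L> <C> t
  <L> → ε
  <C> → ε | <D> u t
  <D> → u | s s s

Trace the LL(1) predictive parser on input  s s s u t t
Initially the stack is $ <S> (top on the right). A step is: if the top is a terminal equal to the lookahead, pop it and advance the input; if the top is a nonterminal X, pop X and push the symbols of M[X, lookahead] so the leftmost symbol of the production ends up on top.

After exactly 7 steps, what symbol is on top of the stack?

step 1: stack=$ <S>  input=s s s u t t $  — expand <S> → <L> <C> t
step 2: stack=$ t <C> <L>  input=s s s u t t $  — expand <L> → ε
step 3: stack=$ t <C>  input=s s s u t t $  — expand <C> → <D> u t
step 4: stack=$ t t u <D>  input=s s s u t t $  — expand <D> → s s s
step 5: stack=$ t t u s s s  input=s s s u t t $  — match s
step 6: stack=$ t t u s s  input=s s u t t $  — match s
step 7: stack=$ t t u s  input=s u t t $  — match s
Stack after step 7: $ t t u (top = u).

u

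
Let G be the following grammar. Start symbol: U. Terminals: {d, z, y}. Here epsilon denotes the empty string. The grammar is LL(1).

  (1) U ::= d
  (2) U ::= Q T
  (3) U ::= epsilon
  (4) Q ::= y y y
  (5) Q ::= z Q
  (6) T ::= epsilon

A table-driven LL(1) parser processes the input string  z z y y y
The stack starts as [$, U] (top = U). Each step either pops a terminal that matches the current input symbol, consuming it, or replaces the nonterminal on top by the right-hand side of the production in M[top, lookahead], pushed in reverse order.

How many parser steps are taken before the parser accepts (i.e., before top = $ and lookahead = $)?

step 1: stack=$ U  input=z z y y y $  — expand U ::= Q T
step 2: stack=$ T Q  input=z z y y y $  — expand Q ::= z Q
step 3: stack=$ T Q z  input=z z y y y $  — match z
step 4: stack=$ T Q  input=z y y y $  — expand Q ::= z Q
step 5: stack=$ T Q z  input=z y y y $  — match z
step 6: stack=$ T Q  input=y y y $  — expand Q ::= y y y
step 7: stack=$ T y y y  input=y y y $  — match y
step 8: stack=$ T y y  input=y y $  — match y
step 9: stack=$ T y  input=y $  — match y
step 10: stack=$ T  input=$  — expand T ::= epsilon
Accept reached after 10 steps.

10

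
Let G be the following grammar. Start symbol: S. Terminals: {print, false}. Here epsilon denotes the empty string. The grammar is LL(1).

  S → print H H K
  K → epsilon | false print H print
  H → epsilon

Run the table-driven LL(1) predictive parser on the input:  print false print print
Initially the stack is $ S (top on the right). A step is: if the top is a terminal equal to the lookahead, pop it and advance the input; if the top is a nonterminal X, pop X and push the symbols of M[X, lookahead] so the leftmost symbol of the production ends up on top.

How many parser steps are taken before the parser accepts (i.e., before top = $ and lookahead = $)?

step 1: stack=$ S  input=print false print print $  — expand S → print H H K
step 2: stack=$ K H H print  input=print false print print $  — match print
step 3: stack=$ K H H  input=false print print $  — expand H → epsilon
step 4: stack=$ K H  input=false print print $  — expand H → epsilon
step 5: stack=$ K  input=false print print $  — expand K → false print H print
step 6: stack=$ print H print false  input=false print print $  — match false
step 7: stack=$ print H print  input=print print $  — match print
step 8: stack=$ print H  input=print $  — expand H → epsilon
step 9: stack=$ print  input=print $  — match print
Accept reached after 9 steps.

9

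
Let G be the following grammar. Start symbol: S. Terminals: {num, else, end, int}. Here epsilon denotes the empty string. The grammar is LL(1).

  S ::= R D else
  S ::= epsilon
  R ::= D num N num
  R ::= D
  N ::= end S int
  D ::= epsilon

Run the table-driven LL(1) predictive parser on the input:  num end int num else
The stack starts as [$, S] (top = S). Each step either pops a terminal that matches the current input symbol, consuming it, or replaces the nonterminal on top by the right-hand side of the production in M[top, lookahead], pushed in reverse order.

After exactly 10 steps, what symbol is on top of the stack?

step 1: stack=$ S  input=num end int num else $  — expand S ::= R D else
step 2: stack=$ else D R  input=num end int num else $  — expand R ::= D num N num
step 3: stack=$ else D num N num D  input=num end int num else $  — expand D ::= epsilon
step 4: stack=$ else D num N num  input=num end int num else $  — match num
step 5: stack=$ else D num N  input=end int num else $  — expand N ::= end S int
step 6: stack=$ else D num int S end  input=end int num else $  — match end
step 7: stack=$ else D num int S  input=int num else $  — expand S ::= epsilon
step 8: stack=$ else D num int  input=int num else $  — match int
step 9: stack=$ else D num  input=num else $  — match num
step 10: stack=$ else D  input=else $  — expand D ::= epsilon
Stack after step 10: $ else (top = else).

else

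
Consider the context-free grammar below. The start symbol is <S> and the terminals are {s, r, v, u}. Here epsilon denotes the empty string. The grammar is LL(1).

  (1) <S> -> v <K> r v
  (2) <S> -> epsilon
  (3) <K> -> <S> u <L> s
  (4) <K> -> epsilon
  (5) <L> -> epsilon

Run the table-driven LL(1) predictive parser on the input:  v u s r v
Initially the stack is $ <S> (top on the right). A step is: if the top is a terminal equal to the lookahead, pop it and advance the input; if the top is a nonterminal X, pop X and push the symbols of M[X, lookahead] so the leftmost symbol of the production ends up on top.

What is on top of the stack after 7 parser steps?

     Stack              Input        Action
  1  $ <S>              v u s r v $  expand <S> -> v <K> r v
  2  $ v r <K> v        v u s r v $  match v
  3  $ v r <K>          u s r v $    expand <K> -> <S> u <L> s
  4  $ v r s <L> u <S>  u s r v $    expand <S> -> epsilon
  5  $ v r s <L> u      u s r v $    match u
  6  $ v r s <L>        s r v $      expand <L> -> epsilon
  7  $ v r s            s r v $      match s
Stack after step 7: $ v r (top = r).

r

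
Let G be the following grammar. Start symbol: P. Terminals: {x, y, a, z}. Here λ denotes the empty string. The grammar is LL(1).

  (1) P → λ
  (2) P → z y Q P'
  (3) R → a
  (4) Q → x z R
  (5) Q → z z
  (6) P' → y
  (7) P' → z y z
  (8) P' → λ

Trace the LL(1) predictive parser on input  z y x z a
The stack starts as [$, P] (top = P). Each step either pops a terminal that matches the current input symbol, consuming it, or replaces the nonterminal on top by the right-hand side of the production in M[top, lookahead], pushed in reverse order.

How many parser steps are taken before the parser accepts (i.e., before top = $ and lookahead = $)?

9

     Stack       Input        Action
  1  $ P         z y x z a $  expand P → z y Q P'
  2  $ P' Q y z  z y x z a $  match z
  3  $ P' Q y    y x z a $    match y
  4  $ P' Q      x z a $      expand Q → x z R
  5  $ P' R z x  x z a $      match x
  6  $ P' R z    z a $        match z
  7  $ P' R      a $          expand R → a
  8  $ P' a      a $          match a
  9  $ P'        $            expand P' → λ
Accept reached after 9 steps.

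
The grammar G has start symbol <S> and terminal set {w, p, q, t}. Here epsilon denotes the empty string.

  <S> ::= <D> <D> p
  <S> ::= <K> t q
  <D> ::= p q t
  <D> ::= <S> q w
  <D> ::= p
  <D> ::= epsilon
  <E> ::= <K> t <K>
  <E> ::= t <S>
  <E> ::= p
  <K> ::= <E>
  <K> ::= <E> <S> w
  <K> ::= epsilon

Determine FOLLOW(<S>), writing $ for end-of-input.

{$, p, q, t, w}

FIRST(<S>): from <S>::=<D> <D> p we get {p, t}; from <S>::=<K> t q we get {p, t}. So FIRST(<S>) = {p, t}.
FIRST(<D>): from <D>::=p q t we get {p}; from <D>::=<S> q w we get {p, t}; from <D>::=p we get {p}; from <D>::=epsilon we get {epsilon}. So FIRST(<D>) = {epsilon, p, t}.
FIRST(<E>): from <E>::=<K> t <K> we get {p, t}; from <E>::=t <S> we get {t}; from <E>::=p we get {p}. So FIRST(<E>) = {p, t}.
FIRST(<K>): from <K>::=<E> we get {p, t}; from <K>::=<E> <S> w we get {p, t}; from <K>::=epsilon we get {epsilon}. So FIRST(<K>) = {epsilon, p, t}.
FOLLOW(<S>) includes $ since <S> is the start symbol.
FOLLOW(<D>): in <S>::=<D> <D> p (occurrence 1), <D> is followed by <D> p with FIRST {p, t}; in <S>::=<D> <D> p (occurrence 2), <D> is followed by p with FIRST {p}. Thus FOLLOW(<D>) = {p, t}.
FOLLOW(<S>): in <D>::=<S> q w, <S> is followed by q w with FIRST {q}; in <E>::=t <S>, the suffix after <S> is empty, so FOLLOW(<S>) ⊇ FOLLOW(<E>) = {p, t}; in <K>::=<E> <S> w, <S> is followed by w with FIRST {w}. Thus FOLLOW(<S>) = {$, p, q, t, w}.
FOLLOW(<E>): in <K>::=<E>, the suffix after <E> is empty, so FOLLOW(<E>) ⊇ FOLLOW(<K>) = {p, t}; in <K>::=<E> <S> w, <E> is followed by <S> w with FIRST {p, t}. Thus FOLLOW(<E>) = {p, t}.
FOLLOW(<K>): in <S>::=<K> t q, <K> is followed by t q with FIRST {t}; in <E>::=<K> t <K> (occurrence 1), <K> is followed by t <K> with FIRST {t}; in <E>::=<K> t <K> (occurrence 2), the suffix after <K> is empty, so FOLLOW(<K>) ⊇ FOLLOW(<E>) = {p, t}. Thus FOLLOW(<K>) = {p, t}.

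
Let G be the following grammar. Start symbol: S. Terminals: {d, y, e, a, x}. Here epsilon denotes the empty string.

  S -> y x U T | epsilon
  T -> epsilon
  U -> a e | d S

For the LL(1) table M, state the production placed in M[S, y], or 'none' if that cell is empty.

FIRST(S) = {epsilon, y}
FIRST(T) = {epsilon}
FIRST(U) = {a, d}
FOLLOW(S) includes $ since S is the start symbol.
FOLLOW(S): in U->d S, the suffix after S is empty, so FOLLOW(S) ⊇ FOLLOW(U) = {$}. Thus FOLLOW(S) = {$}.
FOLLOW(U): in S->y x U T, U is followed by T with FIRST {epsilon}; in S->y x U T, the suffix after U is nullable, so FOLLOW(U) ⊇ FOLLOW(S) = {$}. Thus FOLLOW(U) = {$}.
For S -> y x U T: FIRST(y x U T) = {y}, so it goes in M[S, t] for t ∈ {y}.
For S -> epsilon: FIRST(epsilon) = {epsilon}, so it goes in M[S, t] for t ∈ {}; since epsilon ∈ FIRST, also for every t ∈ FOLLOW(S) = {$}.

S -> y x U T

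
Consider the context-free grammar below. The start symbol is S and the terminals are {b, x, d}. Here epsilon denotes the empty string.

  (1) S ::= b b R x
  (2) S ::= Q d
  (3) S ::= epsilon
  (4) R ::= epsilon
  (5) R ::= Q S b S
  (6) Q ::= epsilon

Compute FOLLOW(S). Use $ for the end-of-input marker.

{$, b, x}

FIRST(Q) = {epsilon}
FIRST(S) = {epsilon, b, d}  (via Q d)
FIRST(R) = {epsilon, b, d}  (via Q S b S)
FOLLOW(S) includes $ since S is the start symbol.
FOLLOW(R): in S::=b b R x, R is followed by x with FIRST {x}. Thus FOLLOW(R) = {x}.
FOLLOW(S): in R::=Q S b S (occurrence 1), S is followed by b S with FIRST {b}; in R::=Q S b S (occurrence 2), the suffix after S is empty, so FOLLOW(S) ⊇ FOLLOW(R) = {x}. Thus FOLLOW(S) = {$, b, x}.
FOLLOW(Q): in S::=Q d, Q is followed by d with FIRST {d}; in R::=Q S b S, Q is followed by S b S with FIRST {b, d}. Thus FOLLOW(Q) = {b, d}.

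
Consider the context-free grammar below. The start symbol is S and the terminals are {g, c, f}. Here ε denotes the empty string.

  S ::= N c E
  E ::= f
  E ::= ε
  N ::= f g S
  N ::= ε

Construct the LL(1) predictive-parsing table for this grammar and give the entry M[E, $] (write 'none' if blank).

FIRST(E) = {ε, f}
FIRST(N) = {ε, f}
FIRST(S) = {c, f}  (via N c E)
FOLLOW(S) includes $ since S is the start symbol.
FOLLOW(S): in N::=f g S, the suffix after S is empty, so FOLLOW(S) ⊇ FOLLOW(N) = {c}. Thus FOLLOW(S) = {$, c}.
FOLLOW(E): in S::=N c E, the suffix after E is empty, so FOLLOW(E) ⊇ FOLLOW(S) = {$, c}. Thus FOLLOW(E) = {$, c}.
For E ::= f: FIRST(f) = {f}, so it goes in M[E, t] for t ∈ {f}.
For E ::= ε: FIRST(ε) = {ε}, so it goes in M[E, t] for t ∈ {}; since ε ∈ FIRST, also for every t ∈ FOLLOW(E) = {$, c}.

E ::= ε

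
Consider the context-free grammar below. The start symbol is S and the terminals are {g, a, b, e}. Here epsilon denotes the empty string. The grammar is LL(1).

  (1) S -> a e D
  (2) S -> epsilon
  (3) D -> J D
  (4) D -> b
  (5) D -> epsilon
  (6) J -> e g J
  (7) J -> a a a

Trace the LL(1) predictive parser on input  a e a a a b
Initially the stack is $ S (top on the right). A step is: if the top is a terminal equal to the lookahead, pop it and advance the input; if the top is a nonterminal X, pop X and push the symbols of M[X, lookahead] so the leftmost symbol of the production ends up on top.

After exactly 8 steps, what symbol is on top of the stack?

     Stack      Input          Action
  1  $ S        a e a a a b $  expand S -> a e D
  2  $ D e a    a e a a a b $  match a
  3  $ D e      e a a a b $    match e
  4  $ D        a a a b $      expand D -> J D
  5  $ D J      a a a b $      expand J -> a a a
  6  $ D a a a  a a a b $      match a
  7  $ D a a    a a b $        match a
  8  $ D a      a b $          match a
Stack after step 8: $ D (top = D).

D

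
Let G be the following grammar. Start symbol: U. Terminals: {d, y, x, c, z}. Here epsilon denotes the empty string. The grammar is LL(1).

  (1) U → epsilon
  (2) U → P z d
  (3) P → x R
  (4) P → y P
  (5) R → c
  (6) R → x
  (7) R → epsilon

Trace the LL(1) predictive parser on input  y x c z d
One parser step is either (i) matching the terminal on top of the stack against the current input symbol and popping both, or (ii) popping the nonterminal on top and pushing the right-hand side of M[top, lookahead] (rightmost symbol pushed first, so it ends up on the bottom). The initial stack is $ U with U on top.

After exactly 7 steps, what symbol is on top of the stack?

z

     Stack      Input        Action
  1  $ U        y x c z d $  expand U → P z d
  2  $ d z P    y x c z d $  expand P → y P
  3  $ d z P y  y x c z d $  match y
  4  $ d z P    x c z d $    expand P → x R
  5  $ d z R x  x c z d $    match x
  6  $ d z R    c z d $      expand R → c
  7  $ d z c    c z d $      match c
Stack after step 7: $ d z (top = z).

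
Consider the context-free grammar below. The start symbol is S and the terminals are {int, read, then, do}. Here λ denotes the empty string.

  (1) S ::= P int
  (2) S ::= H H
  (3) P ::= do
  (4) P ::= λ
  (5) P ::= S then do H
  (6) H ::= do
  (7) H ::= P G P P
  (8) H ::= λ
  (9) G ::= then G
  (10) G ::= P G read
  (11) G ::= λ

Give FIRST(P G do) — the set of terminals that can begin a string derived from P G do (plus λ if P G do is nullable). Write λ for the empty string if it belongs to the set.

FIRST(S): from S::=P int we get {do, int, read, then}; from S::=H H we get {λ, do, int, read, then}. So FIRST(S) = {λ, do, int, read, then}.
FIRST(P): from P::=do we get {do}; from P::=λ we get {λ}; from P::=S then do H we get {do, int, read, then}. So FIRST(P) = {λ, do, int, read, then}.
FIRST(G): from G::=then G we get {then}; from G::=P G read we get {do, int, read, then}; from G::=λ we get {λ}. So FIRST(G) = {λ, do, int, read, then}.
FIRST(H): from H::=do we get {do}; from H::=P G P P we get {λ, do, int, read, then}; from H::=λ we get {λ}. So FIRST(H) = {λ, do, int, read, then}.
FIRST(P G do): take FIRST of each symbol in turn, carrying on past any symbol whose FIRST contains λ; result {do, int, read, then}.

{do, int, read, then}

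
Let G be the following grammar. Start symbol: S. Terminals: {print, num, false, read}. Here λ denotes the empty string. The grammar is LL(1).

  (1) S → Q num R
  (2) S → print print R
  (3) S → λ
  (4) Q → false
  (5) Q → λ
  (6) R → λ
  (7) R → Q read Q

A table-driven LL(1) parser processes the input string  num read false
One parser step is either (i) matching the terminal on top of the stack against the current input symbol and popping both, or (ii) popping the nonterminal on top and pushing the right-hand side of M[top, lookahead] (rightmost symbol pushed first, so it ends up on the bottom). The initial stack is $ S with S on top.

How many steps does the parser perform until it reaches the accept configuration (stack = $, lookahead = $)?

8

     Stack       Input             Action
  1  $ S         num read false $  expand S → Q num R
  2  $ R num Q   num read false $  expand Q → λ
  3  $ R num     num read false $  match num
  4  $ R         read false $      expand R → Q read Q
  5  $ Q read Q  read false $      expand Q → λ
  6  $ Q read    read false $      match read
  7  $ Q         false $           expand Q → false
  8  $ false     false $           match false
Accept reached after 8 steps.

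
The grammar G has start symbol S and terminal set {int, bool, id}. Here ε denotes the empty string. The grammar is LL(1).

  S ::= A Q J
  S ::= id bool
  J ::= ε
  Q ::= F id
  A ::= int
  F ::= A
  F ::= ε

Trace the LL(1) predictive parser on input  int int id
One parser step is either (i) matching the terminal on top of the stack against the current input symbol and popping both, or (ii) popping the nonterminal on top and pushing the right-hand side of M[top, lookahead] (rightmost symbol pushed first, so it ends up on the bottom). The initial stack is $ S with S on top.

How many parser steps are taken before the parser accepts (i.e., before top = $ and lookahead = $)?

9

step 1: stack=$ S  input=int int id $  — expand S ::= A Q J
step 2: stack=$ J Q A  input=int int id $  — expand A ::= int
step 3: stack=$ J Q int  input=int int id $  — match int
step 4: stack=$ J Q  input=int id $  — expand Q ::= F id
step 5: stack=$ J id F  input=int id $  — expand F ::= A
step 6: stack=$ J id A  input=int id $  — expand A ::= int
step 7: stack=$ J id int  input=int id $  — match int
step 8: stack=$ J id  input=id $  — match id
step 9: stack=$ J  input=$  — expand J ::= ε
Accept reached after 9 steps.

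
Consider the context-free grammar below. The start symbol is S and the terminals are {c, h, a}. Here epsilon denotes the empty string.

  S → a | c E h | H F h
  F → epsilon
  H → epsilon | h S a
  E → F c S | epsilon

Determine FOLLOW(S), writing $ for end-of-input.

{$, a, h}

FIRST(F) = {epsilon}
FIRST(H) = {epsilon, h}
FIRST(S) = {a, c, h}  (via H F h)
FIRST(E) = {epsilon, c}  (via F c S)
FOLLOW(S) includes $ since S is the start symbol.
FOLLOW(F): in S→H F h, F is followed by h with FIRST {h}; in E→F c S, F is followed by c S with FIRST {c}. Thus FOLLOW(F) = {c, h}.
FOLLOW(H): in S→H F h, H is followed by F h with FIRST {h}. Thus FOLLOW(H) = {h}.
FOLLOW(E): in S→c E h, E is followed by h with FIRST {h}. Thus FOLLOW(E) = {h}.
FOLLOW(S): in H→h S a, S is followed by a with FIRST {a}; in E→F c S, the suffix after S is empty, so FOLLOW(S) ⊇ FOLLOW(E) = {h}. Thus FOLLOW(S) = {$, a, h}.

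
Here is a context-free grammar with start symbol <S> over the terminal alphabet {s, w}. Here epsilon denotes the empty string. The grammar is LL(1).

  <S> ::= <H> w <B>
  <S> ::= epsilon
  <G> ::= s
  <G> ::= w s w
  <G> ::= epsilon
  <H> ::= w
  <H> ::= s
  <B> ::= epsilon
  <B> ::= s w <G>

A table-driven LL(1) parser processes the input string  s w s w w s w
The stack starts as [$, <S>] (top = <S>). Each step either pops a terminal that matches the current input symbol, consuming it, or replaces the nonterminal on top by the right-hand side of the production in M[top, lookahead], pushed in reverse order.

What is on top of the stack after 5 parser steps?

     Stack        Input            Action
  1  $ <S>        s w s w w s w $  expand <S> ::= <H> w <B>
  2  $ <B> w <H>  s w s w w s w $  expand <H> ::= s
  3  $ <B> w s    s w s w w s w $  match s
  4  $ <B> w      w s w w s w $    match w
  5  $ <B>        s w w s w $      expand <B> ::= s w <G>
Stack after step 5: $ <G> w s (top = s).

s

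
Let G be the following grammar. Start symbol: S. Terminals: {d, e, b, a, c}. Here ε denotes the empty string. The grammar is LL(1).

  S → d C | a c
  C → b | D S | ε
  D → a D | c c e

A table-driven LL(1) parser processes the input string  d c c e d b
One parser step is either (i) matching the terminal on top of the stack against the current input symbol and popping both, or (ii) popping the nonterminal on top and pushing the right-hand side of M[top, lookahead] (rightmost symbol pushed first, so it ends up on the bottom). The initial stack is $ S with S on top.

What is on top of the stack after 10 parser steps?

step 1: stack=$ S  input=d c c e d b $  — expand S → d C
step 2: stack=$ C d  input=d c c e d b $  — match d
step 3: stack=$ C  input=c c e d b $  — expand C → D S
step 4: stack=$ S D  input=c c e d b $  — expand D → c c e
step 5: stack=$ S e c c  input=c c e d b $  — match c
step 6: stack=$ S e c  input=c e d b $  — match c
step 7: stack=$ S e  input=e d b $  — match e
step 8: stack=$ S  input=d b $  — expand S → d C
step 9: stack=$ C d  input=d b $  — match d
step 10: stack=$ C  input=b $  — expand C → b
Stack after step 10: $ b (top = b).

b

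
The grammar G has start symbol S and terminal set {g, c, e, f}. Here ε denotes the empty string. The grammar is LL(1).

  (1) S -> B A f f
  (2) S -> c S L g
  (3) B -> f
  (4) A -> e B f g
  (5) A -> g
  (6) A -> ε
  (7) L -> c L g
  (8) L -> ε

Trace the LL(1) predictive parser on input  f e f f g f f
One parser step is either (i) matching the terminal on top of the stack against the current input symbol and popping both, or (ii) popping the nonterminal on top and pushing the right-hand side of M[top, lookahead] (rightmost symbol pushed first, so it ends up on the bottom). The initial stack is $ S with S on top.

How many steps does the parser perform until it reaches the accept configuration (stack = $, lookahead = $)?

11

      Stack          Input            Action
   1  $ S            f e f f g f f $  expand S -> B A f f
   2  $ f f A B      f e f f g f f $  expand B -> f
   3  $ f f A f      f e f f g f f $  match f
   4  $ f f A        e f f g f f $    expand A -> e B f g
   5  $ f f g f B e  e f f g f f $    match e
   6  $ f f g f B    f f g f f $      expand B -> f
   7  $ f f g f f    f f g f f $      match f
   8  $ f f g f      f g f f $        match f
   9  $ f f g        g f f $          match g
  10  $ f f          f f $            match f
  11  $ f            f $              match f
Accept reached after 11 steps.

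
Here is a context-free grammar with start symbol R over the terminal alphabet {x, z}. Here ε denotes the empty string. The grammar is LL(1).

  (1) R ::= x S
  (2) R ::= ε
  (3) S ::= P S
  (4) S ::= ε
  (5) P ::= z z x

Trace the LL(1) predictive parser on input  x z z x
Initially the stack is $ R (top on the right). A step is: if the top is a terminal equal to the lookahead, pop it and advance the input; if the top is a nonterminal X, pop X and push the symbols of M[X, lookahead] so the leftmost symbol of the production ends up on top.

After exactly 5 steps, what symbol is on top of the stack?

z

step 1: stack=$ R  input=x z z x $  — expand R ::= x S
step 2: stack=$ S x  input=x z z x $  — match x
step 3: stack=$ S  input=z z x $  — expand S ::= P S
step 4: stack=$ S P  input=z z x $  — expand P ::= z z x
step 5: stack=$ S x z z  input=z z x $  — match z
Stack after step 5: $ S x z (top = z).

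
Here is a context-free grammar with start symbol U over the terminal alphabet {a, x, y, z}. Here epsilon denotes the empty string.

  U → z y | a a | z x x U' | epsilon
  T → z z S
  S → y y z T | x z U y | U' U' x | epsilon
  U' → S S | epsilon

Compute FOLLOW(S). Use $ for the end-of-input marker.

FIRST(U): from U→z y we get {z}; from U→a a we get {a}; from U→z x x U' we get {z}; from U→epsilon we get {epsilon}. So FIRST(U) = {epsilon, a, z}.
FIRST(T): from T→z z S we get {z}. So FIRST(T) = {z}.
FIRST(S): from S→y y z T we get {y}; from S→x z U y we get {x}; from S→U' U' x we get {x, y}; from S→epsilon we get {epsilon}. So FIRST(S) = {epsilon, x, y}.
FIRST(U'): from U'→S S we get {epsilon, x, y}; from U'→epsilon we get {epsilon}. So FIRST(U') = {epsilon, x, y}.
FOLLOW(U) includes $ since U is the start symbol.
FOLLOW(U): in S→x z U y, U is followed by y with FIRST {y}. Thus FOLLOW(U) = {$, y}.
FOLLOW(U'): in U→z x x U', the suffix after U' is empty, so FOLLOW(U') ⊇ FOLLOW(U) = {$, y}; in S→U' U' x (occurrence 1), U' is followed by U' x with FIRST {x, y}; in S→U' U' x (occurrence 2), U' is followed by x with FIRST {x}. Thus FOLLOW(U') = {$, x, y}.
FOLLOW(T): in S→y y z T, the suffix after T is empty, so FOLLOW(T) ⊇ FOLLOW(S) = {$, x, y}. Thus FOLLOW(T) = {$, x, y}.
FOLLOW(S): in T→z z S, the suffix after S is empty, so FOLLOW(S) ⊇ FOLLOW(T) = {$, x, y}; in U'→S S (occurrence 1), S is followed by S with FIRST {epsilon, x, y}; in U'→S S (occurrence 1), the suffix after S is nullable, so FOLLOW(S) ⊇ FOLLOW(U') = {$, x, y}; in U'→S S (occurrence 2), the suffix after S is empty, so FOLLOW(S) ⊇ FOLLOW(U') = {$, x, y}. Thus FOLLOW(S) = {$, x, y}.

{$, x, y}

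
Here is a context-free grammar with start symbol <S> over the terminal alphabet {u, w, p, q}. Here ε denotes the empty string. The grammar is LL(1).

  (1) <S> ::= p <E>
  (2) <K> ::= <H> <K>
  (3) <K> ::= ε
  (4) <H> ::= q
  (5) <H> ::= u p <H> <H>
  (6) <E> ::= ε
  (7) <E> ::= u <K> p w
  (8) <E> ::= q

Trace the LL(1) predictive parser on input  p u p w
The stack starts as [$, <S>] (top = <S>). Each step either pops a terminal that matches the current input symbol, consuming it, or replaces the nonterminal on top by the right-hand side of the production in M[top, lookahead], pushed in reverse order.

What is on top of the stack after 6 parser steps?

step 1: stack=$ <S>  input=p u p w $  — expand <S> ::= p <E>
step 2: stack=$ <E> p  input=p u p w $  — match p
step 3: stack=$ <E>  input=u p w $  — expand <E> ::= u <K> p w
step 4: stack=$ w p <K> u  input=u p w $  — match u
step 5: stack=$ w p <K>  input=p w $  — expand <K> ::= ε
step 6: stack=$ w p  input=p w $  — match p
Stack after step 6: $ w (top = w).

w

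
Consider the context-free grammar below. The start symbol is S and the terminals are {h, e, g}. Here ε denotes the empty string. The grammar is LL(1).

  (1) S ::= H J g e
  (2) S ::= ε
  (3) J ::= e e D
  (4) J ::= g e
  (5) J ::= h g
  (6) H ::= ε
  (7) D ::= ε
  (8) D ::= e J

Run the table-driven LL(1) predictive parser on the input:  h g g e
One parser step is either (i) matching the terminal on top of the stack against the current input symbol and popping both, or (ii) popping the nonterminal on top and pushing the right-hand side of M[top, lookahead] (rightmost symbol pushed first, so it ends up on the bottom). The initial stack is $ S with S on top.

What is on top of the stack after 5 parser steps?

g

     Stack      Input      Action
  1  $ S        h g g e $  expand S ::= H J g e
  2  $ e g J H  h g g e $  expand H ::= ε
  3  $ e g J    h g g e $  expand J ::= h g
  4  $ e g g h  h g g e $  match h
  5  $ e g g    g g e $    match g
Stack after step 5: $ e g (top = g).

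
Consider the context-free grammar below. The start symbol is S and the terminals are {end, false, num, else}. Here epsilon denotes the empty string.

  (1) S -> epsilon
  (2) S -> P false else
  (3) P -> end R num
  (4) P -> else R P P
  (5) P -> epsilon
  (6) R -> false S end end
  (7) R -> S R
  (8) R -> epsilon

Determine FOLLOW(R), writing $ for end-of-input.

FIRST(P): from P->end R num we get {end}; from P->else R P P we get {else}; from P->epsilon we get {epsilon}. So FIRST(P) = {epsilon, else, end}.
FIRST(S): from S->epsilon we get {epsilon}; from S->P false else we get {else, end, false}. So FIRST(S) = {epsilon, else, end, false}.
FIRST(R): from R->false S end end we get {false}; from R->S R we get {epsilon, else, end, false}; from R->epsilon we get {epsilon}. So FIRST(R) = {epsilon, else, end, false}.
FOLLOW(S) includes $ since S is the start symbol.
FOLLOW(P): in S->P false else, P is followed by false else with FIRST {false}; in P->else R P P (occurrence 1), P is followed by P with FIRST {epsilon, else, end}; in P->else R P P (occurrence 1), the suffix after P is nullable (adds nothing new); in P->else R P P (occurrence 2), the suffix after P is empty (adds nothing new). Thus FOLLOW(P) = {else, end, false}.
FOLLOW(R): in P->end R num, R is followed by num with FIRST {num}; in P->else R P P, R is followed by P P with FIRST {epsilon, else, end}; in P->else R P P, the suffix after R is nullable, so FOLLOW(R) ⊇ FOLLOW(P) = {else, end, false}; in R->S R, the suffix after R is empty (adds nothing new). Thus FOLLOW(R) = {else, end, false, num}.
FOLLOW(S): in R->false S end end, S is followed by end end with FIRST {end}; in R->S R, S is followed by R with FIRST {epsilon, else, end, false}; in R->S R, the suffix after S is nullable, so FOLLOW(S) ⊇ FOLLOW(R) = {else, end, false, num}. Thus FOLLOW(S) = {$, else, end, false, num}.

{else, end, false, num}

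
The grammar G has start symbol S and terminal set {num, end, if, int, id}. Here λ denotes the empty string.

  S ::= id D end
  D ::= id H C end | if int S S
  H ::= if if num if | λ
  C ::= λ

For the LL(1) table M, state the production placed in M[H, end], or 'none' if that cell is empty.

H ::= λ

FIRST(S): from S::=id D end we get {id}. So FIRST(S) = {id}.
FIRST(D): from D::=id H C end we get {id}; from D::=if int S S we get {if}. So FIRST(D) = {id, if}.
FIRST(H): from H::=if if num if we get {if}; from H::=λ we get {λ}. So FIRST(H) = {λ, if}.
FIRST(C): from C::=λ we get {λ}. So FIRST(C) = {λ}.
FOLLOW(S) includes $ since S is the start symbol.
FOLLOW(H): in D::=id H C end, H is followed by C end with FIRST {end}. Thus FOLLOW(H) = {end}.
For H ::= if if num if: FIRST(if if num if) = {if}, so it goes in M[H, t] for t ∈ {if}.
For H ::= λ: FIRST(λ) = {λ}, so it goes in M[H, t] for t ∈ {}; since λ ∈ FIRST, also for every t ∈ FOLLOW(H) = {end}.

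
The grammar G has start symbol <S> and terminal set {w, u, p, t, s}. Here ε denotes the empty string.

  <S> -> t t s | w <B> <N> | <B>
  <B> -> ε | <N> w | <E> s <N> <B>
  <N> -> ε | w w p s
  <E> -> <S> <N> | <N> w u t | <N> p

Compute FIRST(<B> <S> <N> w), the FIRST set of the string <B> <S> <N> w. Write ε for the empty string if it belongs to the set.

{p, s, t, w}

FIRST(<N>) = {ε, w}
FIRST(<S>) = {ε, p, s, t, w}  (via <B>)
FIRST(<E>) = {ε, p, s, t, w}  (via <S> <N>, <N> w u t, <N> p)
FIRST(<B>) = {ε, p, s, t, w}  (via <N> w, <E> s <N> <B>)
FIRST(<B> <S> <N> w): take FIRST of each symbol in turn, carrying on past any symbol whose FIRST contains ε; result {p, s, t, w}.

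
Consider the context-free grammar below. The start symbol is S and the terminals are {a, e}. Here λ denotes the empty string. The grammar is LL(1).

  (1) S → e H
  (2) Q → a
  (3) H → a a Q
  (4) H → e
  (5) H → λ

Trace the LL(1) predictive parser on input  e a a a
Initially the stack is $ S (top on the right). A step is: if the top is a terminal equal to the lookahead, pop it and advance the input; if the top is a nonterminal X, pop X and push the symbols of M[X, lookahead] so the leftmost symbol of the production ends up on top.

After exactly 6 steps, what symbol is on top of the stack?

a

step 1: stack=$ S  input=e a a a $  — expand S → e H
step 2: stack=$ H e  input=e a a a $  — match e
step 3: stack=$ H  input=a a a $  — expand H → a a Q
step 4: stack=$ Q a a  input=a a a $  — match a
step 5: stack=$ Q a  input=a a $  — match a
step 6: stack=$ Q  input=a $  — expand Q → a
Stack after step 6: $ a (top = a).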